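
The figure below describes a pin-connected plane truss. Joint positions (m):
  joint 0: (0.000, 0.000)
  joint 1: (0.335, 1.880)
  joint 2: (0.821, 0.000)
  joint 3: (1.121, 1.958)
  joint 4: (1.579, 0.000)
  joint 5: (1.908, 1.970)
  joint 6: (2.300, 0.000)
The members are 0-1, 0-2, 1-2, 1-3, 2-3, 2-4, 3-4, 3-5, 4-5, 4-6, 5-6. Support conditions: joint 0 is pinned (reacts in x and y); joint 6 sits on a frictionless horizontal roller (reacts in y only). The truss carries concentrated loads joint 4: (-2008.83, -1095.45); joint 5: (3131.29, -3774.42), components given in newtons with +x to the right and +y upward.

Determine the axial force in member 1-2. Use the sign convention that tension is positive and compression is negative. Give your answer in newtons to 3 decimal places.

N=7 nodes, M=11 members, R=3 reactions → 2N=14, M+R=14
member 0 (0-1): L=1.9096, (cx,cy)=(0.1754,0.9845)
member 1 (0-2): L=0.8210, (cx,cy)=(1.0000,0.0000)
member 2 (1-2): L=1.9418, (cx,cy)=(0.2503,-0.9682)
member 3 (1-3): L=0.7899, (cx,cy)=(0.9951,0.0988)
member 4 (2-3): L=1.9808, (cx,cy)=(0.1515,0.9885)
member 5 (2-4): L=0.7580, (cx,cy)=(1.0000,0.0000)
member 6 (3-4): L=2.0109, (cx,cy)=(0.2278,-0.9737)
member 7 (3-5): L=0.7871, (cx,cy)=(0.9999,0.0152)
member 8 (4-5): L=1.9973, (cx,cy)=(0.1647,0.9863)
member 9 (4-6): L=0.7210, (cx,cy)=(1.0000,0.0000)
member 10 (5-6): L=2.0086, (cx,cy)=(0.1952,-0.9808)
solve A·x = −loads:
  F[0-1] = +1722.0306 N (tension)
  F[0-2] = +820.3674 N (tension)
  F[1-2] = -1677.0698 N (compression)
  F[1-3] = +725.3802 N (tension)
  F[2-3] = +1642.6413 N (tension)
  F[2-4] = +151.8470 N (tension)
  F[3-4] = -1719.7550 N (compression)
  F[3-5] = +1362.4697 N (tension)
  F[4-5] = +2808.3665 N (tension)
  F[4-6] = +1306.3740 N (tension)
  F[5-6] = -6693.9083 N (compression)
  Rx@0 = -1122.4600 N
  Ry@0 = -1695.3257 N
  Ry@6 = +6565.1957 N

-1677.070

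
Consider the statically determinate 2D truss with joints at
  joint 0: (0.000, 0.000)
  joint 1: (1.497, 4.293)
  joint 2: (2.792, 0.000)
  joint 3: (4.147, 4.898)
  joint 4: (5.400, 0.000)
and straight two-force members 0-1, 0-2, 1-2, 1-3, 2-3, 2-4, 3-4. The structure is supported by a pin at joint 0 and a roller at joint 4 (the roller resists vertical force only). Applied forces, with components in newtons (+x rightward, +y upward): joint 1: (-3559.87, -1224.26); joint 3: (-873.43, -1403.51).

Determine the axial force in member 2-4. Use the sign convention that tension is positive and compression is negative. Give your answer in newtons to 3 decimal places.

-564.104

N=5 nodes, M=7 members, R=3 reactions → 2N=10, M+R=10
member 0 (0-1): L=4.5465, (cx,cy)=(0.3293,0.9442)
member 1 (0-2): L=2.7920, (cx,cy)=(1.0000,0.0000)
member 2 (1-2): L=4.4841, (cx,cy)=(0.2888,-0.9574)
member 3 (1-3): L=2.7182, (cx,cy)=(0.9749,0.2226)
member 4 (2-3): L=5.0820, (cx,cy)=(0.2666,0.9638)
member 5 (2-4): L=2.6080, (cx,cy)=(1.0000,0.0000)
member 6 (3-4): L=5.0557, (cx,cy)=(0.2478,-0.9688)
solve A·x = −loads:
  F[0-1] = -5118.2672 N (compression)
  F[0-2] = -2748.0455 N (compression)
  F[1-2] = +3944.5829 N (tension)
  F[1-3] = +754.3414 N (tension)
  F[2-3] = -3918.3488 N (compression)
  F[2-4] = -564.1043 N (compression)
  F[3-4] = +2276.1051 N (tension)
  Rx@0 = +4433.3000 N
  Ry@0 = +4832.8642 N
  Ry@4 = -2205.0942 N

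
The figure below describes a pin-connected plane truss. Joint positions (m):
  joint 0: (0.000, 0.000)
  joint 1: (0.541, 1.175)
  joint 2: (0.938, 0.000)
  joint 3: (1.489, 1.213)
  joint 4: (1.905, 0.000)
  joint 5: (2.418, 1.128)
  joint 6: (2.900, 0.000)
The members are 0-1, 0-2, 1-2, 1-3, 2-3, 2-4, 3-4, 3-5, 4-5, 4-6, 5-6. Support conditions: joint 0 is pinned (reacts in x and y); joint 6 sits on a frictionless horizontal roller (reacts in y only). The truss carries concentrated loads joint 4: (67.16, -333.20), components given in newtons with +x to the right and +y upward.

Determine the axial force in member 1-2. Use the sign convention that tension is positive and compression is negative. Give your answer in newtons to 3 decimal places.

116.861

N=7 nodes, M=11 members, R=3 reactions → 2N=14, M+R=14
member 0 (0-1): L=1.2936, (cx,cy)=(0.4182,0.9083)
member 1 (0-2): L=0.9380, (cx,cy)=(1.0000,0.0000)
member 2 (1-2): L=1.2403, (cx,cy)=(0.3201,-0.9474)
member 3 (1-3): L=0.9488, (cx,cy)=(0.9992,0.0401)
member 4 (2-3): L=1.3323, (cx,cy)=(0.4136,0.9105)
member 5 (2-4): L=0.9670, (cx,cy)=(1.0000,0.0000)
member 6 (3-4): L=1.2824, (cx,cy)=(0.3244,-0.9459)
member 7 (3-5): L=0.9329, (cx,cy)=(0.9958,-0.0911)
member 8 (4-5): L=1.2392, (cx,cy)=(0.4140,0.9103)
member 9 (4-6): L=0.9950, (cx,cy)=(1.0000,0.0000)
member 10 (5-6): L=1.2267, (cx,cy)=(0.3929,-0.9196)
solve A·x = −loads:
  F[0-1] = -125.8577 N (compression)
  F[0-2] = +119.7968 N (tension)
  F[1-2] = +116.8613 N (tension)
  F[1-3] = -90.1159 N (compression)
  F[2-3] = -121.5996 N (compression)
  F[2-4] = +207.4943 N (tension)
  F[3-4] = +138.7874 N (tension)
  F[3-5] = -186.1318 N (compression)
  F[4-5] = +221.8192 N (tension)
  F[4-6] = +93.5276 N (tension)
  F[5-6] = -238.0230 N (compression)
  Rx@0 = -67.1600 N
  Ry@0 = +114.3221 N
  Ry@6 = +218.8779 N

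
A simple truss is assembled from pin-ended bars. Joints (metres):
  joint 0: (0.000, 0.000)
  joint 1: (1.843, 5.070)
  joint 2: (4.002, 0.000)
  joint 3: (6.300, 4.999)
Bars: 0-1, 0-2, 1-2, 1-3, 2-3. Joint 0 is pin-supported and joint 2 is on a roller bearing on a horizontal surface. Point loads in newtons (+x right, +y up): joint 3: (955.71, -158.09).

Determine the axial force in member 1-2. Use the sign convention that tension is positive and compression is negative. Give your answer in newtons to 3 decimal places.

N=4 nodes, M=5 members, R=3 reactions → 2N=8, M+R=8
member 0 (0-1): L=5.3946, (cx,cy)=(0.3416,0.9398)
member 1 (0-2): L=4.0020, (cx,cy)=(1.0000,0.0000)
member 2 (1-2): L=5.5106, (cx,cy)=(0.3918,-0.9201)
member 3 (1-3): L=4.4576, (cx,cy)=(0.9999,-0.0159)
member 4 (2-3): L=5.5019, (cx,cy)=(0.4177,0.9086)
solve A·x = −loads:
  F[0-1] = +1366.8187 N (tension)
  F[0-2] = +488.7516 N (tension)
  F[1-2] = -1413.8772 N (compression)
  F[1-3] = +1021.0362 N (tension)
  F[2-3] = -156.0945 N (compression)
  Rx@0 = -955.7100 N
  Ry@0 = -1284.5790 N
  Ry@2 = +1442.6690 N

-1413.877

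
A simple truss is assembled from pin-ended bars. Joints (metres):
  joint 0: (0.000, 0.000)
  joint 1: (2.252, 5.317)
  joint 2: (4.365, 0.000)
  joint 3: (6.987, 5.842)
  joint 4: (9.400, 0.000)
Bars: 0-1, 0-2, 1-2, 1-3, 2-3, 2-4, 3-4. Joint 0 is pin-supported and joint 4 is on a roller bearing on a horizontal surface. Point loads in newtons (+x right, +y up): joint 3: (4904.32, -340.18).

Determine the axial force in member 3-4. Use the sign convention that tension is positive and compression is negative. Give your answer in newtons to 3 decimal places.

-3571.325

N=5 nodes, M=7 members, R=3 reactions → 2N=10, M+R=10
member 0 (0-1): L=5.7743, (cx,cy)=(0.3900,0.9208)
member 1 (0-2): L=4.3650, (cx,cy)=(1.0000,0.0000)
member 2 (1-2): L=5.7215, (cx,cy)=(0.3693,-0.9293)
member 3 (1-3): L=4.7640, (cx,cy)=(0.9939,0.1102)
member 4 (2-3): L=6.4034, (cx,cy)=(0.4095,0.9123)
member 5 (2-4): L=5.0350, (cx,cy)=(1.0000,0.0000)
member 6 (3-4): L=6.3207, (cx,cy)=(0.3818,-0.9243)
solve A·x = −loads:
  F[0-1] = +3215.2691 N (tension)
  F[0-2] = +3650.3419 N (tension)
  F[1-2] = -2908.1265 N (compression)
  F[1-3] = +2342.2455 N (tension)
  F[2-3] = +2962.2577 N (tension)
  F[2-4] = +1363.3895 N (tension)
  F[3-4] = -3571.3248 N (compression)
  Rx@0 = -4904.3200 N
  Ry@0 = -2960.6578 N
  Ry@4 = +3300.8378 N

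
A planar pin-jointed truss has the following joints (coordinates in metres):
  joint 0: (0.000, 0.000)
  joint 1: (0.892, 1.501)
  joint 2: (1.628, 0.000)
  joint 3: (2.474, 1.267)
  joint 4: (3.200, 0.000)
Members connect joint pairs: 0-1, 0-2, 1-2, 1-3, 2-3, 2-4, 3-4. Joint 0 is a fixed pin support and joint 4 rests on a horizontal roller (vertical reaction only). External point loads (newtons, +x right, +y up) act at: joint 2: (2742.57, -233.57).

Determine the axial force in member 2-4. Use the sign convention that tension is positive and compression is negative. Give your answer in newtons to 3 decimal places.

68.090

N=5 nodes, M=7 members, R=3 reactions → 2N=10, M+R=10
member 0 (0-1): L=1.7460, (cx,cy)=(0.5109,0.8597)
member 1 (0-2): L=1.6280, (cx,cy)=(1.0000,0.0000)
member 2 (1-2): L=1.6717, (cx,cy)=(0.4403,-0.8979)
member 3 (1-3): L=1.5992, (cx,cy)=(0.9892,-0.1463)
member 4 (2-3): L=1.5235, (cx,cy)=(0.5553,0.8316)
member 5 (2-4): L=1.5720, (cx,cy)=(1.0000,0.0000)
member 6 (3-4): L=1.4603, (cx,cy)=(0.4972,-0.8677)
solve A·x = −loads:
  F[0-1] = -133.4731 N (compression)
  F[0-2] = +2810.7573 N (tension)
  F[1-2] = +149.8977 N (tension)
  F[1-3] = -135.6414 N (compression)
  F[2-3] = +119.0187 N (tension)
  F[2-4] = +68.0897 N (tension)
  F[3-4] = -136.9543 N (compression)
  Rx@0 = -2742.5700 N
  Ry@0 = +114.7413 N
  Ry@4 = +118.8287 N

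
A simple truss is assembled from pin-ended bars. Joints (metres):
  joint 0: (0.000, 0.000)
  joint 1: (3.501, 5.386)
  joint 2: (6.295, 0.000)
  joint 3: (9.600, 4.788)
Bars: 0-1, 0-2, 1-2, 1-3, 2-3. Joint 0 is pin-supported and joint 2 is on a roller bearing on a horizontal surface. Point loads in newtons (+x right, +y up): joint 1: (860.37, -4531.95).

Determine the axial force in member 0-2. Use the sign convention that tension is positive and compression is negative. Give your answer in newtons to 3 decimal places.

1689.370

N=4 nodes, M=5 members, R=3 reactions → 2N=8, M+R=8
member 0 (0-1): L=6.4239, (cx,cy)=(0.5450,0.8384)
member 1 (0-2): L=6.2950, (cx,cy)=(1.0000,0.0000)
member 2 (1-2): L=6.0676, (cx,cy)=(0.4605,-0.8877)
member 3 (1-3): L=6.1282, (cx,cy)=(0.9952,-0.0976)
member 4 (2-3): L=5.8179, (cx,cy)=(0.5681,0.8230)
solve A·x = −loads:
  F[0-1] = -1521.1026 N (compression)
  F[0-2] = +1689.3699 N (tension)
  F[1-2] = -3668.7092 N (compression)
  F[1-3] = -0.0000 N (tension)
  F[2-3] = +0.0000 N (tension)
  Rx@0 = -860.3700 N
  Ry@0 = +1275.3480 N
  Ry@2 = +3256.6020 N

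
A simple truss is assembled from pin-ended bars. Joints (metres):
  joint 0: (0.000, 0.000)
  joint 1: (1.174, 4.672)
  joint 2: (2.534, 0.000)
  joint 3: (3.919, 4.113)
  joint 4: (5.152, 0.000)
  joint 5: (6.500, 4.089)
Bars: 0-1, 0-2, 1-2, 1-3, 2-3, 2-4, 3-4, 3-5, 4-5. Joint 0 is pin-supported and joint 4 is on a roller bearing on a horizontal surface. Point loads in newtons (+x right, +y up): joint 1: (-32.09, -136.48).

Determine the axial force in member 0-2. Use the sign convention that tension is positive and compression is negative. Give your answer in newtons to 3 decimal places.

N=6 nodes, M=9 members, R=3 reactions → 2N=12, M+R=12
member 0 (0-1): L=4.8172, (cx,cy)=(0.2437,0.9698)
member 1 (0-2): L=2.5340, (cx,cy)=(1.0000,0.0000)
member 2 (1-2): L=4.8659, (cx,cy)=(0.2795,-0.9601)
member 3 (1-3): L=2.8013, (cx,cy)=(0.9799,-0.1995)
member 4 (2-3): L=4.3399, (cx,cy)=(0.3191,0.9477)
member 5 (2-4): L=2.6180, (cx,cy)=(1.0000,0.0000)
member 6 (3-4): L=4.2938, (cx,cy)=(0.2872,-0.9579)
member 7 (3-5): L=2.5811, (cx,cy)=(1.0000,-0.0093)
member 8 (4-5): L=4.3055, (cx,cy)=(0.3131,0.9497)
solve A·x = −loads:
  F[0-1] = -138.6610 N (compression)
  F[0-2] = +1.7028 N (tension)
  F[1-2] = -1.8302 N (compression)
  F[1-3] = -1.2157 N (compression)
  F[2-3] = +1.8542 N (tension)
  F[2-4] = +0.5995 N (tension)
  F[3-4] = -2.0877 N (compression)
  F[3-5] = -0.0000 N (tension)
  F[4-5] = -0.0000 N (tension)
  Rx@0 = +32.0900 N
  Ry@0 = +134.4802 N
  Ry@4 = +1.9998 N

1.703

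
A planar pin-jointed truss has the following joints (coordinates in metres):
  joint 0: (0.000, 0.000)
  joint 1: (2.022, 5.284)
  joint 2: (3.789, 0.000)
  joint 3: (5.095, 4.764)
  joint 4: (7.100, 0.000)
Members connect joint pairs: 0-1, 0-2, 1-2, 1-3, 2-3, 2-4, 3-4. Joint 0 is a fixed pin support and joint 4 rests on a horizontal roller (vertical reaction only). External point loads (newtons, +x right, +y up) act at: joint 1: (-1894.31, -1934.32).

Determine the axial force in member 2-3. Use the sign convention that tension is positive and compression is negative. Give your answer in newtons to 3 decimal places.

N=5 nodes, M=7 members, R=3 reactions → 2N=10, M+R=10
member 0 (0-1): L=5.6577, (cx,cy)=(0.3574,0.9340)
member 1 (0-2): L=3.7890, (cx,cy)=(1.0000,0.0000)
member 2 (1-2): L=5.5716, (cx,cy)=(0.3171,-0.9484)
member 3 (1-3): L=3.1167, (cx,cy)=(0.9860,-0.1668)
member 4 (2-3): L=4.9398, (cx,cy)=(0.2644,0.9644)
member 5 (2-4): L=3.3110, (cx,cy)=(1.0000,0.0000)
member 6 (3-4): L=5.1687, (cx,cy)=(0.3879,-0.9217)
solve A·x = −loads:
  F[0-1] = -2990.7671 N (compression)
  F[0-2] = -825.4354 N (compression)
  F[1-2] = +803.8835 N (tension)
  F[1-3] = +578.5995 N (tension)
  F[2-3] = -790.5138 N (compression)
  F[2-4] = -361.4896 N (compression)
  F[3-4] = +931.8906 N (tension)
  Rx@0 = +1894.3100 N
  Ry@0 = +2793.2410 N
  Ry@4 = -858.9210 N

-790.514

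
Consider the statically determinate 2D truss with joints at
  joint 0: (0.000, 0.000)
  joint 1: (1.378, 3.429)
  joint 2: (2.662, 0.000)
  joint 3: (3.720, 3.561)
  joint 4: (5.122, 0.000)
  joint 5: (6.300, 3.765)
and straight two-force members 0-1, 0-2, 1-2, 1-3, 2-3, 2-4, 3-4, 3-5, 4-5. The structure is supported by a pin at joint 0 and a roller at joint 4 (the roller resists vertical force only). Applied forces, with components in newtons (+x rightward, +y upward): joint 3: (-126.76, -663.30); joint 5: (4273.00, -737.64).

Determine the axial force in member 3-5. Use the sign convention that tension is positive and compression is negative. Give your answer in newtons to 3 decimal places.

4632.456

N=6 nodes, M=9 members, R=3 reactions → 2N=12, M+R=12
member 0 (0-1): L=3.6955, (cx,cy)=(0.3729,0.9279)
member 1 (0-2): L=2.6620, (cx,cy)=(1.0000,0.0000)
member 2 (1-2): L=3.6615, (cx,cy)=(0.3507,-0.9365)
member 3 (1-3): L=2.3457, (cx,cy)=(0.9984,0.0563)
member 4 (2-3): L=3.7148, (cx,cy)=(0.2848,0.9586)
member 5 (2-4): L=2.4600, (cx,cy)=(1.0000,0.0000)
member 6 (3-4): L=3.8271, (cx,cy)=(0.3663,-0.9305)
member 7 (3-5): L=2.5881, (cx,cy)=(0.9969,0.0788)
member 8 (4-5): L=3.9450, (cx,cy)=(0.2986,0.9544)
solve A·x = −loads:
  F[0-1] = +3277.2524 N (tension)
  F[0-2] = +2924.2078 N (tension)
  F[1-2] = -3107.9502 N (compression)
  F[1-3] = +2315.5801 N (tension)
  F[2-3] = +3036.3340 N (tension)
  F[2-4] = +969.5716 N (tension)
  F[3-4] = -3588.5127 N (compression)
  F[3-5] = +4632.4557 N (tension)
  F[4-5] = -1155.5061 N (compression)
  Rx@0 = -4146.2400 N
  Ry@0 = -3040.8914 N
  Ry@4 = +4441.8314 N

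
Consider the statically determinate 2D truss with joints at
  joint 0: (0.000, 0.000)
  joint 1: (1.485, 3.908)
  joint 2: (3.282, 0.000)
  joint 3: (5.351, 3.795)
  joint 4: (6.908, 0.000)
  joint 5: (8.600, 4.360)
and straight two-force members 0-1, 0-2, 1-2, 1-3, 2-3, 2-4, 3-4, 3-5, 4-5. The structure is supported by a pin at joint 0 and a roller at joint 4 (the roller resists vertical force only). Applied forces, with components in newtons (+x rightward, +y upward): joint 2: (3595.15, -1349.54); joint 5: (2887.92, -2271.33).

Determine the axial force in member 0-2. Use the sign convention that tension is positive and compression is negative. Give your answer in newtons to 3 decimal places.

N=6 nodes, M=9 members, R=3 reactions → 2N=12, M+R=12
member 0 (0-1): L=4.1806, (cx,cy)=(0.3552,0.9348)
member 1 (0-2): L=3.2820, (cx,cy)=(1.0000,0.0000)
member 2 (1-2): L=4.3014, (cx,cy)=(0.4178,-0.9086)
member 3 (1-3): L=3.8677, (cx,cy)=(0.9996,-0.0292)
member 4 (2-3): L=4.3224, (cx,cy)=(0.4787,0.8780)
member 5 (2-4): L=3.6260, (cx,cy)=(1.0000,0.0000)
member 6 (3-4): L=4.1020, (cx,cy)=(0.3796,-0.9252)
member 7 (3-5): L=3.2978, (cx,cy)=(0.9852,0.1713)
member 8 (4-5): L=4.6768, (cx,cy)=(0.3618,0.9323)
solve A·x = −loads:
  F[0-1] = +1787.2206 N (tension)
  F[0-2] = +5848.2324 N (tension)
  F[1-2] = -1884.5833 N (compression)
  F[1-3] = +1422.7770 N (tension)
  F[2-3] = +3487.2484 N (tension)
  F[2-4] = -203.5041 N (compression)
  F[3-4] = -2504.7305 N (compression)
  F[3-5] = +4102.8149 N (tension)
  F[4-5] = -3190.3703 N (compression)
  Rx@0 = -6483.0700 N
  Ry@0 = -1670.6702 N
  Ry@4 = +5291.5402 N

5848.232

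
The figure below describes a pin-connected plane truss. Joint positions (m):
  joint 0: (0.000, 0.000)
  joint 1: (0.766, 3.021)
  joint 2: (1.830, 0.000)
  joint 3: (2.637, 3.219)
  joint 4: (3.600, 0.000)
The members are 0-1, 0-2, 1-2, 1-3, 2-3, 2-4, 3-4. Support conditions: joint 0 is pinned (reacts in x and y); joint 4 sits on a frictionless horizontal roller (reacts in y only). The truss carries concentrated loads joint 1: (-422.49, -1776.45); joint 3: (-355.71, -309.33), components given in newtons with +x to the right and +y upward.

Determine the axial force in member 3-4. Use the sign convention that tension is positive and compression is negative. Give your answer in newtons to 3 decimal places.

71.009

N=5 nodes, M=7 members, R=3 reactions → 2N=10, M+R=10
member 0 (0-1): L=3.1166, (cx,cy)=(0.2458,0.9693)
member 1 (0-2): L=1.8300, (cx,cy)=(1.0000,0.0000)
member 2 (1-2): L=3.2029, (cx,cy)=(0.3322,-0.9432)
member 3 (1-3): L=1.8814, (cx,cy)=(0.9944,0.1052)
member 4 (2-3): L=3.3186, (cx,cy)=(0.2432,0.9700)
member 5 (2-4): L=1.7700, (cx,cy)=(1.0000,0.0000)
member 6 (3-4): L=3.3600, (cx,cy)=(0.2866,-0.9580)
solve A·x = −loads:
  F[0-1] = -2221.9681 N (compression)
  F[0-2] = -232.0833 N (compression)
  F[1-2] = +372.3330 N (tension)
  F[1-3] = -248.6965 N (compression)
  F[2-3] = -362.0558 N (compression)
  F[2-4] = -20.3520 N (compression)
  F[3-4] = +71.0093 N (tension)
  Rx@0 = +778.2000 N
  Ry@0 = +2153.8102 N
  Ry@4 = -68.0302 N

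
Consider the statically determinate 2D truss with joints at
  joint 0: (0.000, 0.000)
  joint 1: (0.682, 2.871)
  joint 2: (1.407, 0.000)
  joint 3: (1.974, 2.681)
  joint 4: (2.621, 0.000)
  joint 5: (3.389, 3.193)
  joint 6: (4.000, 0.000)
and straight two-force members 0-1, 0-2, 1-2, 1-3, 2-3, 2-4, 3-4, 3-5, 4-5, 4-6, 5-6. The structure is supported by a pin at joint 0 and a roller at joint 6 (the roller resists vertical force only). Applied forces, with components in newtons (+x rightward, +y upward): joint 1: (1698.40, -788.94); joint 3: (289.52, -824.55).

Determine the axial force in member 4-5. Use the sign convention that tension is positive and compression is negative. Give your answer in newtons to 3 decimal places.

2354.340

N=7 nodes, M=11 members, R=3 reactions → 2N=14, M+R=14
member 0 (0-1): L=2.9509, (cx,cy)=(0.2311,0.9729)
member 1 (0-2): L=1.4070, (cx,cy)=(1.0000,0.0000)
member 2 (1-2): L=2.9611, (cx,cy)=(0.2448,-0.9696)
member 3 (1-3): L=1.3059, (cx,cy)=(0.9894,-0.1455)
member 4 (2-3): L=2.7403, (cx,cy)=(0.2069,0.9784)
member 5 (2-4): L=1.2140, (cx,cy)=(1.0000,0.0000)
member 6 (3-4): L=2.7580, (cx,cy)=(0.2346,-0.9721)
member 7 (3-5): L=1.5048, (cx,cy)=(0.9403,0.3402)
member 8 (4-5): L=3.2841, (cx,cy)=(0.2339,0.9723)
member 9 (4-6): L=1.3790, (cx,cy)=(1.0000,0.0000)
member 10 (5-6): L=3.2509, (cx,cy)=(0.1879,-0.9822)
solve A·x = −loads:
  F[0-1] = +350.5067 N (tension)
  F[0-2] = +1906.9121 N (tension)
  F[1-2] = -955.5972 N (compression)
  F[1-3] = -1398.3035 N (compression)
  F[2-3] = +947.0059 N (tension)
  F[2-4] = +1476.9979 N (tension)
  F[3-4] = -2354.7696 N (compression)
  F[3-5] = -983.2499 N (compression)
  F[4-5] = +2354.3397 N (tension)
  F[4-6] = +374.0068 N (tension)
  F[5-6] = -1989.9696 N (compression)
  Rx@0 = -1987.9200 N
  Ry@0 = -341.0171 N
  Ry@6 = +1954.5071 N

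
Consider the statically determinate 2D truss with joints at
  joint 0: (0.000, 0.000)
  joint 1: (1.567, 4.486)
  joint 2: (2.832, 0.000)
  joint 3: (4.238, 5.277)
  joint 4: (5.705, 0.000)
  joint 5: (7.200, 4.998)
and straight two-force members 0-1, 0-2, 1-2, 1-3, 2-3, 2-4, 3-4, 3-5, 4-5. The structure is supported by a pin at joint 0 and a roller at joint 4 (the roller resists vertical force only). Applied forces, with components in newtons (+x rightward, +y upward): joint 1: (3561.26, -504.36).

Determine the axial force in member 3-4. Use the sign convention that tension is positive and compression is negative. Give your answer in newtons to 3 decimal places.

-3050.300

N=6 nodes, M=9 members, R=3 reactions → 2N=12, M+R=12
member 0 (0-1): L=4.7518, (cx,cy)=(0.3298,0.9441)
member 1 (0-2): L=2.8320, (cx,cy)=(1.0000,0.0000)
member 2 (1-2): L=4.6609, (cx,cy)=(0.2714,-0.9625)
member 3 (1-3): L=2.7857, (cx,cy)=(0.9588,0.2840)
member 4 (2-3): L=5.4611, (cx,cy)=(0.2575,0.9663)
member 5 (2-4): L=2.8730, (cx,cy)=(1.0000,0.0000)
member 6 (3-4): L=5.4771, (cx,cy)=(0.2678,-0.9635)
member 7 (3-5): L=2.9751, (cx,cy)=(0.9956,-0.0938)
member 8 (4-5): L=5.2168, (cx,cy)=(0.2866,0.9581)
solve A·x = −loads:
  F[0-1] = +2578.7416 N (tension)
  F[0-2] = +2710.8705 N (tension)
  F[1-2] = -3587.9501 N (compression)
  F[1-3] = -1811.6577 N (compression)
  F[2-3] = +3573.7506 N (tension)
  F[2-4] = +816.9972 N (tension)
  F[3-4] = -3050.2998 N (compression)
  F[3-5] = -0.0000 N (tension)
  F[4-5] = +0.0000 N (tension)
  Rx@0 = -3561.2600 N
  Ry@0 = -2434.4909 N
  Ry@4 = +2938.8509 N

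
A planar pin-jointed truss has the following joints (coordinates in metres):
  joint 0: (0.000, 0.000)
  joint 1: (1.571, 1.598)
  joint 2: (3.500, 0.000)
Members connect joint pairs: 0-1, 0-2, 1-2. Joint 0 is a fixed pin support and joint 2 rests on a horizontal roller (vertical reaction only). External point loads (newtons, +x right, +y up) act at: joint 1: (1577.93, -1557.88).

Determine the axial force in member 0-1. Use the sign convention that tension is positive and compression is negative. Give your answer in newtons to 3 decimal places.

-193.768

N=3 nodes, M=3 members, R=3 reactions → 2N=6, M+R=6
member 0 (0-1): L=2.2409, (cx,cy)=(0.7011,0.7131)
member 1 (0-2): L=3.5000, (cx,cy)=(1.0000,0.0000)
member 2 (1-2): L=2.5049, (cx,cy)=(0.7701,-0.6379)
solve A·x = −loads:
  F[0-1] = -193.7675 N (compression)
  F[0-2] = +1713.7720 N (tension)
  F[1-2] = -2225.4375 N (compression)
  Rx@0 = -1577.9300 N
  Ry@0 = +138.1767 N
  Ry@2 = +1419.7033 N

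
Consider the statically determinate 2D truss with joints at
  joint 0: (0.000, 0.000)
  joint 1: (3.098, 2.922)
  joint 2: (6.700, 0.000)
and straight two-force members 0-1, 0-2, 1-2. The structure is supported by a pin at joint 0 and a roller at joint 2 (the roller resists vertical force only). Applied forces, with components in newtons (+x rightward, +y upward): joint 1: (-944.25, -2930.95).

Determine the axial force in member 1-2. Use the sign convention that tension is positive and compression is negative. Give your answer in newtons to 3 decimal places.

N=3 nodes, M=3 members, R=3 reactions → 2N=6, M+R=6
member 0 (0-1): L=4.2586, (cx,cy)=(0.7275,0.6861)
member 1 (0-2): L=6.7000, (cx,cy)=(1.0000,0.0000)
member 2 (1-2): L=4.6382, (cx,cy)=(0.7766,-0.6300)
solve A·x = −loads:
  F[0-1] = -2896.6645 N (compression)
  F[0-2] = +1162.9832 N (tension)
  F[1-2] = -1497.5283 N (compression)
  Rx@0 = +944.2500 N
  Ry@0 = +1987.5195 N
  Ry@2 = +943.4305 N

-1497.528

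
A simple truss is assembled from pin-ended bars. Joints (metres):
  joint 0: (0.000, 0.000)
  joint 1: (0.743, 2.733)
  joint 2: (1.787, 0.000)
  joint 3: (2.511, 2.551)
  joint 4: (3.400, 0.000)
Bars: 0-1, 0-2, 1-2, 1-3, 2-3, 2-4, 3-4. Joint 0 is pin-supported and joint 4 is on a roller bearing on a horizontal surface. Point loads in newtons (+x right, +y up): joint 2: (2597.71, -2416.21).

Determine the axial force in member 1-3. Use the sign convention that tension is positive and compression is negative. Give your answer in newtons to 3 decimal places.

N=5 nodes, M=7 members, R=3 reactions → 2N=10, M+R=10
member 0 (0-1): L=2.8322, (cx,cy)=(0.2623,0.9650)
member 1 (0-2): L=1.7870, (cx,cy)=(1.0000,0.0000)
member 2 (1-2): L=2.9256, (cx,cy)=(0.3568,-0.9342)
member 3 (1-3): L=1.7773, (cx,cy)=(0.9947,-0.1024)
member 4 (2-3): L=2.6517, (cx,cy)=(0.2730,0.9620)
member 5 (2-4): L=1.6130, (cx,cy)=(1.0000,0.0000)
member 6 (3-4): L=2.7015, (cx,cy)=(0.3291,-0.9443)
solve A·x = −loads:
  F[0-1] = -1187.8836 N (compression)
  F[0-2] = +2909.3400 N (tension)
  F[1-2] = +1313.0389 N (tension)
  F[1-3] = -784.3082 N (compression)
  F[2-3] = +1236.6014 N (tension)
  F[2-4] = +442.5594 N (tension)
  F[3-4] = -1344.8364 N (compression)
  Rx@0 = -2597.7100 N
  Ry@0 = +1146.2785 N
  Ry@4 = +1269.9315 N

-784.308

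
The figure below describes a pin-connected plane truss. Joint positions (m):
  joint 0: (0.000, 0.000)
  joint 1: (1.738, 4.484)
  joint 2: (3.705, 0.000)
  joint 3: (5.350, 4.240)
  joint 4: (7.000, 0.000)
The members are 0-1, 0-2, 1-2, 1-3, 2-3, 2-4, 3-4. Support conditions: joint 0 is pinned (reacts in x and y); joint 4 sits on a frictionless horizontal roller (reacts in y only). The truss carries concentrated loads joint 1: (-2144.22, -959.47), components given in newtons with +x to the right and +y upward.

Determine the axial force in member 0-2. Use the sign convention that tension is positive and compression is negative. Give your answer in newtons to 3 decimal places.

-1332.285

N=5 nodes, M=7 members, R=3 reactions → 2N=10, M+R=10
member 0 (0-1): L=4.8090, (cx,cy)=(0.3614,0.9324)
member 1 (0-2): L=3.7050, (cx,cy)=(1.0000,0.0000)
member 2 (1-2): L=4.8965, (cx,cy)=(0.4017,-0.9158)
member 3 (1-3): L=3.6202, (cx,cy)=(0.9977,-0.0674)
member 4 (2-3): L=4.5479, (cx,cy)=(0.3617,0.9323)
member 5 (2-4): L=3.2950, (cx,cy)=(1.0000,0.0000)
member 6 (3-4): L=4.5497, (cx,cy)=(0.3627,-0.9319)
solve A·x = −loads:
  F[0-1] = -2246.6228 N (compression)
  F[0-2] = -1332.2851 N (compression)
  F[1-2] = +1176.3149 N (tension)
  F[1-3] = +861.6969 N (tension)
  F[2-3] = -1155.4582 N (compression)
  F[2-4] = -441.8044 N (compression)
  F[3-4] = +1218.2384 N (tension)
  Rx@0 = +2144.2200 N
  Ry@0 = +2094.7734 N
  Ry@4 = -1135.3034 N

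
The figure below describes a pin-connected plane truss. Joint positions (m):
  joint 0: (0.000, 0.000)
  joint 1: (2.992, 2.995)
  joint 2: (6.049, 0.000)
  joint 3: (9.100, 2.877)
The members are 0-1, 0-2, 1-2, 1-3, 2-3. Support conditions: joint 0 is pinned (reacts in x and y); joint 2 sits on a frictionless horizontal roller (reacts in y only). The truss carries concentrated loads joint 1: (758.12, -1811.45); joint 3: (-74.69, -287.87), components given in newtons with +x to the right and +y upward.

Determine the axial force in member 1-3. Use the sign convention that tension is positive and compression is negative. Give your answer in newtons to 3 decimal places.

N=4 nodes, M=5 members, R=3 reactions → 2N=8, M+R=8
member 0 (0-1): L=4.2334, (cx,cy)=(0.7068,0.7075)
member 1 (0-2): L=6.0490, (cx,cy)=(1.0000,0.0000)
member 2 (1-2): L=4.2796, (cx,cy)=(0.7143,-0.6998)
member 3 (1-3): L=6.1091, (cx,cy)=(0.9998,-0.0193)
member 4 (2-3): L=4.1935, (cx,cy)=(0.7275,0.6861)
solve A·x = −loads:
  F[0-1] = -608.4044 N (compression)
  F[0-2] = +1113.4212 N (tension)
  F[1-2] = -1979.6246 N (compression)
  F[1-3] = +226.0031 N (tension)
  F[2-3] = -413.2383 N (compression)
  Rx@0 = -683.4300 N
  Ry@0 = +430.4224 N
  Ry@2 = +1668.8976 N

226.003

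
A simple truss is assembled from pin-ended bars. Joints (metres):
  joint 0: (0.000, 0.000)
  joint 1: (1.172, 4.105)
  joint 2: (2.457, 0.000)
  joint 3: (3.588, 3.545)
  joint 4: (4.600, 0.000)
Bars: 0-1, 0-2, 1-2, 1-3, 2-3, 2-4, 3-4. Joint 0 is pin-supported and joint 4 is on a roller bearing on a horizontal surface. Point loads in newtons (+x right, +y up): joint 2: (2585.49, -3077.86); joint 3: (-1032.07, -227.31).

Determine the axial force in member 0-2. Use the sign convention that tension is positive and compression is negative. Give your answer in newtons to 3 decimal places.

2204.160

N=5 nodes, M=7 members, R=3 reactions → 2N=10, M+R=10
member 0 (0-1): L=4.2690, (cx,cy)=(0.2745,0.9616)
member 1 (0-2): L=2.4570, (cx,cy)=(1.0000,0.0000)
member 2 (1-2): L=4.3014, (cx,cy)=(0.2987,-0.9543)
member 3 (1-3): L=2.4801, (cx,cy)=(0.9742,-0.2258)
member 4 (2-3): L=3.7210, (cx,cy)=(0.3039,0.9527)
member 5 (2-4): L=2.1430, (cx,cy)=(1.0000,0.0000)
member 6 (3-4): L=3.6866, (cx,cy)=(0.2745,-0.9616)
solve A·x = −loads:
  F[0-1] = -2370.3318 N (compression)
  F[0-2] = +2204.1602 N (tension)
  F[1-2] = +2745.5821 N (tension)
  F[1-3] = -1509.9477 N (compression)
  F[2-3] = +480.3820 N (tension)
  F[2-4] = +292.8701 N (tension)
  F[3-4] = -1066.8980 N (compression)
  Rx@0 = -1553.4200 N
  Ry@0 = +2279.2565 N
  Ry@4 = +1025.9135 N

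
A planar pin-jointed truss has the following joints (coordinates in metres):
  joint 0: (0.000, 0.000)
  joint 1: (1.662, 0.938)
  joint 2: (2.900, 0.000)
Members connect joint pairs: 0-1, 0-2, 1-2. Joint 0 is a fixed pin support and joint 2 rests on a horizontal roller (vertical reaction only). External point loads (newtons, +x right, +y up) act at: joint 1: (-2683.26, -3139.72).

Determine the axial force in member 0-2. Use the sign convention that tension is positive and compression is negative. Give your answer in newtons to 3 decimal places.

1229.406

N=3 nodes, M=3 members, R=3 reactions → 2N=6, M+R=6
member 0 (0-1): L=1.9084, (cx,cy)=(0.8709,0.4915)
member 1 (0-2): L=2.9000, (cx,cy)=(1.0000,0.0000)
member 2 (1-2): L=1.5532, (cx,cy)=(0.7971,-0.6039)
solve A·x = −loads:
  F[0-1] = -4492.7988 N (compression)
  F[0-2] = +1229.4060 N (tension)
  F[1-2] = -1542.4364 N (compression)
  Rx@0 = +2683.2600 N
  Ry@0 = +2208.2315 N
  Ry@2 = +931.4885 N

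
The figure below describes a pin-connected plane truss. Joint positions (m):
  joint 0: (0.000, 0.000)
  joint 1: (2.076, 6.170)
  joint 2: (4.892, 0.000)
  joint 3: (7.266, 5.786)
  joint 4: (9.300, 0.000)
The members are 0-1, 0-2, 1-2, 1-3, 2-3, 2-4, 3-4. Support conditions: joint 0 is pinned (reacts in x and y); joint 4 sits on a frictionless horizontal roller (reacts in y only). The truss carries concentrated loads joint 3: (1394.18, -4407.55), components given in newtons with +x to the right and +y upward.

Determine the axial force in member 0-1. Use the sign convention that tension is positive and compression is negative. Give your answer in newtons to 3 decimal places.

N=5 nodes, M=7 members, R=3 reactions → 2N=10, M+R=10
member 0 (0-1): L=6.5099, (cx,cy)=(0.3189,0.9478)
member 1 (0-2): L=4.8920, (cx,cy)=(1.0000,0.0000)
member 2 (1-2): L=6.7822, (cx,cy)=(0.4152,-0.9097)
member 3 (1-3): L=5.2042, (cx,cy)=(0.9973,-0.0738)
member 4 (2-3): L=6.2541, (cx,cy)=(0.3796,0.9252)
member 5 (2-4): L=4.4080, (cx,cy)=(1.0000,0.0000)
member 6 (3-4): L=6.1331, (cx,cy)=(0.3316,-0.9434)
solve A·x = −loads:
  F[0-1] = -101.9046 N (compression)
  F[0-2] = +1426.6773 N (tension)
  F[1-2] = +112.6137 N (tension)
  F[1-3] = -79.4714 N (compression)
  F[2-3] = -110.7361 N (compression)
  F[2-4] = +1515.4692 N (tension)
  F[3-4] = -4569.5815 N (compression)
  Rx@0 = -1394.1800 N
  Ry@0 = +96.5840 N
  Ry@4 = +4310.9660 N

-101.905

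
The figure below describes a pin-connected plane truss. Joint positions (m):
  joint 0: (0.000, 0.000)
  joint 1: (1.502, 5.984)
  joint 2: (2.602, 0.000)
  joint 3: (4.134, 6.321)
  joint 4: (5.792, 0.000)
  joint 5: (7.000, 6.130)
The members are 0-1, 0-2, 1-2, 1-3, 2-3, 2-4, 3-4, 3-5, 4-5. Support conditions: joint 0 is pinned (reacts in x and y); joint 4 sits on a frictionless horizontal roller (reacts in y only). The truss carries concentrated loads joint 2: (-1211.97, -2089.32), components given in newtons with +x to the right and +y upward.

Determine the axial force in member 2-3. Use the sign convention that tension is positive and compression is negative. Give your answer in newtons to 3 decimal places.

1030.186

N=6 nodes, M=9 members, R=3 reactions → 2N=12, M+R=12
member 0 (0-1): L=6.1696, (cx,cy)=(0.2435,0.9699)
member 1 (0-2): L=2.6020, (cx,cy)=(1.0000,0.0000)
member 2 (1-2): L=6.0843, (cx,cy)=(0.1808,-0.9835)
member 3 (1-3): L=2.6535, (cx,cy)=(0.9919,0.1270)
member 4 (2-3): L=6.5040, (cx,cy)=(0.2355,0.9719)
member 5 (2-4): L=3.1900, (cx,cy)=(1.0000,0.0000)
member 6 (3-4): L=6.5348, (cx,cy)=(0.2537,-0.9673)
member 7 (3-5): L=2.8724, (cx,cy)=(0.9978,-0.0665)
member 8 (4-5): L=6.2479, (cx,cy)=(0.1933,0.9811)
solve A·x = −loads:
  F[0-1] = -1186.4084 N (compression)
  F[0-2] = -923.1379 N (compression)
  F[1-2] = +1106.3522 N (tension)
  F[1-3] = -492.8451 N (compression)
  F[2-3] = +1030.1859 N (tension)
  F[2-4] = +246.1968 N (tension)
  F[3-4] = -970.3585 N (compression)
  F[3-5] = -0.0000 N (compression)
  F[4-5] = +0.0000 N (tension)
  Rx@0 = +1211.9700 N
  Ry@0 = +1150.7132 N
  Ry@4 = +938.6068 N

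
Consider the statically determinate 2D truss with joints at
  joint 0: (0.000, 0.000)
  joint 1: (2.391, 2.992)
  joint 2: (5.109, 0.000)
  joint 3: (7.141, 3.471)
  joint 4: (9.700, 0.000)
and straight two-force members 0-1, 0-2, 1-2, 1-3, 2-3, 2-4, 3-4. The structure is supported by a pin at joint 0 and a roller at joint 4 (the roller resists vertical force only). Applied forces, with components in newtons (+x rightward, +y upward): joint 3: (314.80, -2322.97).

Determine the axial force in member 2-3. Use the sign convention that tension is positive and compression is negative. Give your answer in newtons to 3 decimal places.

-488.168

N=5 nodes, M=7 members, R=3 reactions → 2N=10, M+R=10
member 0 (0-1): L=3.8300, (cx,cy)=(0.6243,0.7812)
member 1 (0-2): L=5.1090, (cx,cy)=(1.0000,0.0000)
member 2 (1-2): L=4.0422, (cx,cy)=(0.6724,-0.7402)
member 3 (1-3): L=4.7741, (cx,cy)=(0.9950,0.1003)
member 4 (2-3): L=4.0220, (cx,cy)=(0.5052,0.8630)
member 5 (2-4): L=4.5910, (cx,cy)=(1.0000,0.0000)
member 6 (3-4): L=4.3123, (cx,cy)=(0.5934,-0.8049)
solve A·x = −loads:
  F[0-1] = -640.2799 N (compression)
  F[0-2] = +714.5146 N (tension)
  F[1-2] = +569.1617 N (tension)
  F[1-3] = -786.3881 N (compression)
  F[2-3] = -488.1679 N (compression)
  F[2-4] = +1343.8499 N (tension)
  F[3-4] = -2264.6130 N (compression)
  Rx@0 = -314.8000 N
  Ry@0 = +500.1865 N
  Ry@4 = +1822.7835 N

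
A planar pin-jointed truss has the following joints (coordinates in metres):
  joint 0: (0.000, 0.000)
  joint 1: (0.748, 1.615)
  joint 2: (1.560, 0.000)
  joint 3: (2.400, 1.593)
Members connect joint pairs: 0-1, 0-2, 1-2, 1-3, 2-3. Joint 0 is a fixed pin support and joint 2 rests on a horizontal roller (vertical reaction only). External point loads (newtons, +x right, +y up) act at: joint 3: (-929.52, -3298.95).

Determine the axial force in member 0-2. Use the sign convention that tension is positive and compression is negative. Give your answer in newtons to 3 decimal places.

-1312.633

N=4 nodes, M=5 members, R=3 reactions → 2N=8, M+R=8
member 0 (0-1): L=1.7798, (cx,cy)=(0.4203,0.9074)
member 1 (0-2): L=1.5600, (cx,cy)=(1.0000,0.0000)
member 2 (1-2): L=1.8076, (cx,cy)=(0.4492,-0.8934)
member 3 (1-3): L=1.6521, (cx,cy)=(0.9999,-0.0133)
member 4 (2-3): L=1.8009, (cx,cy)=(0.4664,0.8846)
solve A·x = −loads:
  F[0-1] = +911.5883 N (tension)
  F[0-2] = -1312.6325 N (compression)
  F[1-2] = -937.8326 N (compression)
  F[1-3] = +804.4620 N (tension)
  F[2-3] = -3717.3854 N (compression)
  Rx@0 = +929.5200 N
  Ry@0 = -827.1748 N
  Ry@2 = +4126.1248 N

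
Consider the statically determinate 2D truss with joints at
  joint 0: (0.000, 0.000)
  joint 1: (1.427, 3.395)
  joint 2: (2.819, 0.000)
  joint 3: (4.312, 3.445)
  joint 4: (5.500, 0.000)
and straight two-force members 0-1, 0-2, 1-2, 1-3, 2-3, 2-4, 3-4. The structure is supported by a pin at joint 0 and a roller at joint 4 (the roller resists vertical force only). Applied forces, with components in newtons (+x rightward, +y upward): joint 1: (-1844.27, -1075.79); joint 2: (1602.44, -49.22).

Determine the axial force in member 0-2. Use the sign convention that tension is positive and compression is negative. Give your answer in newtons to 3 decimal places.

581.619

N=5 nodes, M=7 members, R=3 reactions → 2N=10, M+R=10
member 0 (0-1): L=3.6827, (cx,cy)=(0.3875,0.9219)
member 1 (0-2): L=2.8190, (cx,cy)=(1.0000,0.0000)
member 2 (1-2): L=3.6693, (cx,cy)=(0.3794,-0.9252)
member 3 (1-3): L=2.8854, (cx,cy)=(0.9998,0.0173)
member 4 (2-3): L=3.7546, (cx,cy)=(0.3976,0.9175)
member 5 (2-4): L=2.6810, (cx,cy)=(1.0000,0.0000)
member 6 (3-4): L=3.6441, (cx,cy)=(0.3260,-0.9454)
solve A·x = −loads:
  F[0-1] = -2125.1043 N (compression)
  F[0-2] = +581.6190 N (tension)
  F[1-2] = +966.9051 N (tension)
  F[1-3] = +654.1093 N (tension)
  F[2-3] = -921.3840 N (compression)
  F[2-4] = -287.6276 N (compression)
  F[3-4] = +882.2725 N (tension)
  Rx@0 = +241.8300 N
  Ry@0 = +1959.0815 N
  Ry@4 = -834.0715 N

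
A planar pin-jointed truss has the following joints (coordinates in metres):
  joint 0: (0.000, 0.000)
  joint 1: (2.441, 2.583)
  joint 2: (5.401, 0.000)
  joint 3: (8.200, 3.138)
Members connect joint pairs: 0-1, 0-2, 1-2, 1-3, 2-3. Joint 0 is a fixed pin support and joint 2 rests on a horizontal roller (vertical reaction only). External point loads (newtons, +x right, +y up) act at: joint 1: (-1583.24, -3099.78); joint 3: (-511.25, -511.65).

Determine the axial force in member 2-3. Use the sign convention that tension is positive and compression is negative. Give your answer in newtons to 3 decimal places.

N=4 nodes, M=5 members, R=3 reactions → 2N=8, M+R=8
member 0 (0-1): L=3.5539, (cx,cy)=(0.6868,0.7268)
member 1 (0-2): L=5.4010, (cx,cy)=(1.0000,0.0000)
member 2 (1-2): L=3.9285, (cx,cy)=(0.7535,-0.6575)
member 3 (1-3): L=5.7857, (cx,cy)=(0.9954,0.0959)
member 4 (2-3): L=4.2049, (cx,cy)=(0.6656,0.7463)
solve A·x = −loads:
  F[0-1] = -3423.0516 N (compression)
  F[0-2] = +256.6213 N (tension)
  F[1-2] = -939.4497 N (compression)
  F[1-3] = -60.3125 N (compression)
  F[2-3] = -677.8601 N (compression)
  Rx@0 = +2094.4900 N
  Ry@0 = +2487.8822 N
  Ry@2 = +1123.5478 N

-677.860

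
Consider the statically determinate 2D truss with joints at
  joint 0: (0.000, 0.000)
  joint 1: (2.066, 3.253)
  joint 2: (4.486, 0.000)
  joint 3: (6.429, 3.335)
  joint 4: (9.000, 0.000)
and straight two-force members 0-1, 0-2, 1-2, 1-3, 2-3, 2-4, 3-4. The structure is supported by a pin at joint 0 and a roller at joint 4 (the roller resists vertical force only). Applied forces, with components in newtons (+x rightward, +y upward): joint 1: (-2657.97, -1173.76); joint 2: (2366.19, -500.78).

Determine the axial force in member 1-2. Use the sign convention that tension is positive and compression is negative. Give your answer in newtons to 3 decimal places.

N=5 nodes, M=7 members, R=3 reactions → 2N=10, M+R=10
member 0 (0-1): L=3.8536, (cx,cy)=(0.5361,0.8441)
member 1 (0-2): L=4.4860, (cx,cy)=(1.0000,0.0000)
member 2 (1-2): L=4.0544, (cx,cy)=(0.5969,-0.8023)
member 3 (1-3): L=4.3638, (cx,cy)=(0.9998,0.0188)
member 4 (2-3): L=3.8597, (cx,cy)=(0.5034,0.8641)
member 5 (2-4): L=4.5140, (cx,cy)=(1.0000,0.0000)
member 6 (3-4): L=4.2110, (cx,cy)=(0.6105,-0.7920)
solve A·x = −loads:
  F[0-1] = -2506.9176 N (compression)
  F[0-2] = +1052.2278 N (tension)
  F[1-2] = +1188.7768 N (tension)
  F[1-3] = +604.5143 N (tension)
  F[2-3] = -524.2904 N (compression)
  F[2-4] = -340.4778 N (compression)
  F[3-4] = +557.6591 N (tension)
  Rx@0 = +291.7800 N
  Ry@0 = +2116.1944 N
  Ry@4 = -441.6544 N

1188.777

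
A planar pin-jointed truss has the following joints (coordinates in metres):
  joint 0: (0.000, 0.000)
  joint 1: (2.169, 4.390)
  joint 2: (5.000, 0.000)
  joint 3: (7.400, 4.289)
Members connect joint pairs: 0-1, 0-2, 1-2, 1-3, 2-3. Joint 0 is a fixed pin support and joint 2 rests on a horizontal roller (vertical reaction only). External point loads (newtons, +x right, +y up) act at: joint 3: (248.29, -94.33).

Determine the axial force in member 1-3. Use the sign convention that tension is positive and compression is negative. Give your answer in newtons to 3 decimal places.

N=4 nodes, M=5 members, R=3 reactions → 2N=8, M+R=8
member 0 (0-1): L=4.8966, (cx,cy)=(0.4430,0.8965)
member 1 (0-2): L=5.0000, (cx,cy)=(1.0000,0.0000)
member 2 (1-2): L=5.2237, (cx,cy)=(0.5420,-0.8404)
member 3 (1-3): L=5.2320, (cx,cy)=(0.9998,-0.0193)
member 4 (2-3): L=4.9148, (cx,cy)=(0.4883,0.8727)
solve A·x = −loads:
  F[0-1] = +288.0644 N (tension)
  F[0-2] = +120.6888 N (tension)
  F[1-2] = -314.1487 N (compression)
  F[1-3] = +297.9118 N (tension)
  F[2-3] = -101.5039 N (compression)
  Rx@0 = -248.2900 N
  Ry@0 = -258.2616 N
  Ry@2 = +352.5916 N

297.912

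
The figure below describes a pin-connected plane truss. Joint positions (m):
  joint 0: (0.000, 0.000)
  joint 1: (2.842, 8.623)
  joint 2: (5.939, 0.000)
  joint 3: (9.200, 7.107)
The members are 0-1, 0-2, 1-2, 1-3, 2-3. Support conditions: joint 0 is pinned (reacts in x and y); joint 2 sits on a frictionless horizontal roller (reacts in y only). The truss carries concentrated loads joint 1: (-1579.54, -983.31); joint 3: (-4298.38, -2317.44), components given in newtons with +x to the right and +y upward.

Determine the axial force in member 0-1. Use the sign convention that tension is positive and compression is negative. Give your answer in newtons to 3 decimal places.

N=4 nodes, M=5 members, R=3 reactions → 2N=8, M+R=8
member 0 (0-1): L=9.0793, (cx,cy)=(0.3130,0.9497)
member 1 (0-2): L=5.9390, (cx,cy)=(1.0000,0.0000)
member 2 (1-2): L=9.1623, (cx,cy)=(0.3380,-0.9411)
member 3 (1-3): L=6.5362, (cx,cy)=(0.9727,-0.2319)
member 4 (2-3): L=7.8194, (cx,cy)=(0.4170,0.9089)
solve A·x = −loads:
  F[0-1] = -7030.7237 N (compression)
  F[0-2] = -3677.1568 N (compression)
  F[1-2] = +6788.9827 N (tension)
  F[1-3] = -2997.7546 N (compression)
  F[2-3] = -3314.7411 N (compression)
  Rx@0 = +5877.9200 N
  Ry@0 = +6677.4035 N
  Ry@2 = -3376.6535 N

-7030.724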